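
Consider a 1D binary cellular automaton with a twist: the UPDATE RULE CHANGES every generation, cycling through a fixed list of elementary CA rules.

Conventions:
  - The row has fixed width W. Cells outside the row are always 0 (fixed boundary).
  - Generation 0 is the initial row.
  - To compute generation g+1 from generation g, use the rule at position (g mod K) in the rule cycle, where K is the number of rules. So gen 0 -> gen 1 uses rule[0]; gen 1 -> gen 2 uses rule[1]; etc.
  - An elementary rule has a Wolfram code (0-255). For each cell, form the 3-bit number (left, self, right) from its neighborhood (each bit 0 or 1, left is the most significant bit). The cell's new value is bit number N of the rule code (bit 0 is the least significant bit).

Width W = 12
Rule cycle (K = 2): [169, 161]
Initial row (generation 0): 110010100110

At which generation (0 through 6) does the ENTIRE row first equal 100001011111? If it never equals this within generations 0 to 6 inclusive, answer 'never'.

Gen 0: 110010100110
Gen 1 (rule 169): 100001000100
Gen 2 (rule 161): 001100010001
Gen 3 (rule 169): 101001000100
Gen 4 (rule 161): 010000010001
Gen 5 (rule 169): 000111000100
Gen 6 (rule 161): 110010010001

Answer: never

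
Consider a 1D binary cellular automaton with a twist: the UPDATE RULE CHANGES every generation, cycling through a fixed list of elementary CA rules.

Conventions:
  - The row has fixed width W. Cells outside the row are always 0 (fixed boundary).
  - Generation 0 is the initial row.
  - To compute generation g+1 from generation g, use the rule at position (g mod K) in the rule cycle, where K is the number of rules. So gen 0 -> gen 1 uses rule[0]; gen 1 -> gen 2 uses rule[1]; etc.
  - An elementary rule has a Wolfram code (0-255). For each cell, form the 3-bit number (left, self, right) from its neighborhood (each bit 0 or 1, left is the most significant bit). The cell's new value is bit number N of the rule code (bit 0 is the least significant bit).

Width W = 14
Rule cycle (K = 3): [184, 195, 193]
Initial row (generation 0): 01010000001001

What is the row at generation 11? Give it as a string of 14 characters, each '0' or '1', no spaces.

Gen 0: 01010000001001
Gen 1 (rule 184): 00101000000100
Gen 2 (rule 195): 11000011111001
Gen 3 (rule 193): 01011001111000
Gen 4 (rule 184): 00110101110100
Gen 5 (rule 195): 11010000110001
Gen 6 (rule 193): 01000110010100
Gen 7 (rule 184): 00100101001010
Gen 8 (rule 195): 11001000010000
Gen 9 (rule 193): 01000011000111
Gen 10 (rule 184): 00100010100110
Gen 11 (rule 195): 11001100001010

Answer: 11001100001010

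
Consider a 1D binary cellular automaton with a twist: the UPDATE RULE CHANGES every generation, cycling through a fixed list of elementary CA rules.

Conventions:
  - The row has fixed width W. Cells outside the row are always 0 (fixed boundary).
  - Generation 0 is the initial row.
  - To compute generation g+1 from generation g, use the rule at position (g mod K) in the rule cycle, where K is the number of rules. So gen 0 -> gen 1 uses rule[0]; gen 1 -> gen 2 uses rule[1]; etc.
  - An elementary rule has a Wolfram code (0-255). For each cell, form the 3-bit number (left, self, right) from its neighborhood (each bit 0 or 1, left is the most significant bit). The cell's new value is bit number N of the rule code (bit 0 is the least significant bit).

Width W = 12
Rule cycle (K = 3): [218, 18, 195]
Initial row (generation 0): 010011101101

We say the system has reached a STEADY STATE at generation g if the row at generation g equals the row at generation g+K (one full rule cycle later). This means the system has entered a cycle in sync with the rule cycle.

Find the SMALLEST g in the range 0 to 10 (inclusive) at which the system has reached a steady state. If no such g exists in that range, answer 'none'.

Answer: 7

Derivation:
Gen 0: 010011101101
Gen 1 (rule 218): 101111101100
Gen 2 (rule 18): 000000000010
Gen 3 (rule 195): 111111111100
Gen 4 (rule 218): 111111111110
Gen 5 (rule 18): 000000000001
Gen 6 (rule 195): 111111111110
Gen 7 (rule 218): 111111111111
Gen 8 (rule 18): 000000000000
Gen 9 (rule 195): 111111111111
Gen 10 (rule 218): 111111111111
Gen 11 (rule 18): 000000000000
Gen 12 (rule 195): 111111111111
Gen 13 (rule 218): 111111111111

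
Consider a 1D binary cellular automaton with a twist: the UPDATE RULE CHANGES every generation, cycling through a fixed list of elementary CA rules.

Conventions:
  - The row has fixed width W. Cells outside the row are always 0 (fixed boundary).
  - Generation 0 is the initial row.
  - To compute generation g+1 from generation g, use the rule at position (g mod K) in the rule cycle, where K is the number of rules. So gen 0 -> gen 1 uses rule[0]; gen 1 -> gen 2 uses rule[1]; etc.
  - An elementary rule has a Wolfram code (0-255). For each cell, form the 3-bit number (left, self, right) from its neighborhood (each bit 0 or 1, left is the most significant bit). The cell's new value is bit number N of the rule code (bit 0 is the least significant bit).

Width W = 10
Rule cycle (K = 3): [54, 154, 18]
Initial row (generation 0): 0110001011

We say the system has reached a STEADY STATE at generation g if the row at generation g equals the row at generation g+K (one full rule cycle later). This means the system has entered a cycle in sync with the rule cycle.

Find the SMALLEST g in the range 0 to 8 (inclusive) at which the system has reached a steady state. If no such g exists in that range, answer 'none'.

Gen 0: 0110001011
Gen 1 (rule 54): 1001011100
Gen 2 (rule 154): 0110011010
Gen 3 (rule 18): 1001100001
Gen 4 (rule 54): 1110010011
Gen 5 (rule 154): 1101101110
Gen 6 (rule 18): 0000000001
Gen 7 (rule 54): 0000000011
Gen 8 (rule 154): 0000000110
Gen 9 (rule 18): 0000001001
Gen 10 (rule 54): 0000011111
Gen 11 (rule 154): 0000111110

Answer: none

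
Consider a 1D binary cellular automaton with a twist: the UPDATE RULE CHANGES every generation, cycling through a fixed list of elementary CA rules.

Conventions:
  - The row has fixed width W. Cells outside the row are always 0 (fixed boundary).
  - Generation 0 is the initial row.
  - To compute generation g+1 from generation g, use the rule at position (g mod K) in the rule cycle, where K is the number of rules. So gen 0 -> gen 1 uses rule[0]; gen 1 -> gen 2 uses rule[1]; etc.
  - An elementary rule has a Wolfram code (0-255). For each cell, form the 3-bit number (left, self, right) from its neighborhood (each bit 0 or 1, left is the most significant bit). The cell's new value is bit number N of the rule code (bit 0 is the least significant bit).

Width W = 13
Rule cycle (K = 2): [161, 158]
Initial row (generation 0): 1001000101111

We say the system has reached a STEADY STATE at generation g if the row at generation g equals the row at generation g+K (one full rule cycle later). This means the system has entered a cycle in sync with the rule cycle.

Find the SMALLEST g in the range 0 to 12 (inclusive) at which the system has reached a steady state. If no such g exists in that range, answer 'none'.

Answer: none

Derivation:
Gen 0: 1001000101111
Gen 1 (rule 161): 0000010010110
Gen 2 (rule 158): 0000111110101
Gen 3 (rule 161): 1110011101010
Gen 4 (rule 158): 1101111001011
Gen 5 (rule 161): 0010110000100
Gen 6 (rule 158): 0110101001110
Gen 7 (rule 161): 0001010000100
Gen 8 (rule 158): 0011011001110
Gen 9 (rule 161): 1000100000100
Gen 10 (rule 158): 1101110001110
Gen 11 (rule 161): 0010100100100
Gen 12 (rule 158): 0110111111110
Gen 13 (rule 161): 0001011111100
Gen 14 (rule 158): 0011011111010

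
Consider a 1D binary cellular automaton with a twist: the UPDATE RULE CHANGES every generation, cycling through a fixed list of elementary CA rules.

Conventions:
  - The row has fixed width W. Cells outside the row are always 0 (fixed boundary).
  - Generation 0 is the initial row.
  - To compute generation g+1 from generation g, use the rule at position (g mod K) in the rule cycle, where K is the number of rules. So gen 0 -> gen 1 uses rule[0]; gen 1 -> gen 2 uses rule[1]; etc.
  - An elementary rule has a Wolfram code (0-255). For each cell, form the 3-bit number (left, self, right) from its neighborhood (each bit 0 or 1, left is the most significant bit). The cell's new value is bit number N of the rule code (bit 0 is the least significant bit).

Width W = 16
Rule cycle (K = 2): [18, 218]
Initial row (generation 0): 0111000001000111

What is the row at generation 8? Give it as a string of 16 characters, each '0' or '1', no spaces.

Gen 0: 0111000001000111
Gen 1 (rule 18): 1000100010101000
Gen 2 (rule 218): 0101010100000100
Gen 3 (rule 18): 1000000010001010
Gen 4 (rule 218): 0100000101010001
Gen 5 (rule 18): 1010001000001010
Gen 6 (rule 218): 0001010100010001
Gen 7 (rule 18): 0010000010101010
Gen 8 (rule 218): 0101000100000001

Answer: 0101000100000001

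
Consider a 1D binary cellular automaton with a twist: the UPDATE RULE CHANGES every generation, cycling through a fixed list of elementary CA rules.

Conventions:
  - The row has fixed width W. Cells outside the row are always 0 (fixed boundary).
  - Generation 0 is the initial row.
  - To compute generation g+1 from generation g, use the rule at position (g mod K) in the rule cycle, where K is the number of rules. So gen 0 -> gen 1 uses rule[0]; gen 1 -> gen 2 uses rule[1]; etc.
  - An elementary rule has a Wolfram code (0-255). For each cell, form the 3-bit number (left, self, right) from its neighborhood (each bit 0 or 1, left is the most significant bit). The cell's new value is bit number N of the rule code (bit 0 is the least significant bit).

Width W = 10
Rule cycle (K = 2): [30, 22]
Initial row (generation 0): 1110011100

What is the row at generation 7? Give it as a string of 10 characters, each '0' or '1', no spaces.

Answer: 1001010011

Derivation:
Gen 0: 1110011100
Gen 1 (rule 30): 1001110010
Gen 2 (rule 22): 1110001111
Gen 3 (rule 30): 1001011000
Gen 4 (rule 22): 1111000100
Gen 5 (rule 30): 1000101110
Gen 6 (rule 22): 1101100001
Gen 7 (rule 30): 1001010011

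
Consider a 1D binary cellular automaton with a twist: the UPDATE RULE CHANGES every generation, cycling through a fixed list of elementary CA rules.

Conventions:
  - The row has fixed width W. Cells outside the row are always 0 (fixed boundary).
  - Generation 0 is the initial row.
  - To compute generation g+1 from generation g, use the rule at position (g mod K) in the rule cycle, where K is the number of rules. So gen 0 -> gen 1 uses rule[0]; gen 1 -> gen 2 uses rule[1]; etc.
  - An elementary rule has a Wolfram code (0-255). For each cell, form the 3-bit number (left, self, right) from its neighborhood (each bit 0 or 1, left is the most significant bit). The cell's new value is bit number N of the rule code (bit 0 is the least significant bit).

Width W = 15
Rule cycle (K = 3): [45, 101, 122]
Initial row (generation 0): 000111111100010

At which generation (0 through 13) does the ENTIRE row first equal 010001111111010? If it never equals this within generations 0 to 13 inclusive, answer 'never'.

Answer: 9

Derivation:
Gen 0: 000111111100010
Gen 1 (rule 45): 110100000001010
Gen 2 (rule 101): 011101111101110
Gen 3 (rule 122): 110111000111011
Gen 4 (rule 45): 101100010100110
Gen 5 (rule 101): 110101011100010
Gen 6 (rule 122): 111010110110101
Gen 7 (rule 45): 100111101101111
Gen 8 (rule 101): 100000110110001
Gen 9 (rule 122): 010001111111010
Gen 10 (rule 45): 010101000000110
Gen 11 (rule 101): 011111011110010
Gen 12 (rule 122): 110001110011101
Gen 13 (rule 45): 100101000010011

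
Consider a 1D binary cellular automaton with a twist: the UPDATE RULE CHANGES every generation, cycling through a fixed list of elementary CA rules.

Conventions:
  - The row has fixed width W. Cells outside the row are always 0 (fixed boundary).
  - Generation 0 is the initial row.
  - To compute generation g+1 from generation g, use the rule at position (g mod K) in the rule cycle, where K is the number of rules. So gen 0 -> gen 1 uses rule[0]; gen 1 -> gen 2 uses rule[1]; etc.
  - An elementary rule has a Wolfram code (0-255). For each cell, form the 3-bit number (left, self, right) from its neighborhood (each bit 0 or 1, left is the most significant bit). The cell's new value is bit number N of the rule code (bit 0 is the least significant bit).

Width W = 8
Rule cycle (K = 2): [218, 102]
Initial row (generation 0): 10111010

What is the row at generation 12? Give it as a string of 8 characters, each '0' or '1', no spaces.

Answer: 01111000

Derivation:
Gen 0: 10111010
Gen 1 (rule 218): 00111001
Gen 2 (rule 102): 01001011
Gen 3 (rule 218): 10110011
Gen 4 (rule 102): 11010101
Gen 5 (rule 218): 11000000
Gen 6 (rule 102): 01000000
Gen 7 (rule 218): 10100000
Gen 8 (rule 102): 11100000
Gen 9 (rule 218): 11110000
Gen 10 (rule 102): 00010000
Gen 11 (rule 218): 00101000
Gen 12 (rule 102): 01111000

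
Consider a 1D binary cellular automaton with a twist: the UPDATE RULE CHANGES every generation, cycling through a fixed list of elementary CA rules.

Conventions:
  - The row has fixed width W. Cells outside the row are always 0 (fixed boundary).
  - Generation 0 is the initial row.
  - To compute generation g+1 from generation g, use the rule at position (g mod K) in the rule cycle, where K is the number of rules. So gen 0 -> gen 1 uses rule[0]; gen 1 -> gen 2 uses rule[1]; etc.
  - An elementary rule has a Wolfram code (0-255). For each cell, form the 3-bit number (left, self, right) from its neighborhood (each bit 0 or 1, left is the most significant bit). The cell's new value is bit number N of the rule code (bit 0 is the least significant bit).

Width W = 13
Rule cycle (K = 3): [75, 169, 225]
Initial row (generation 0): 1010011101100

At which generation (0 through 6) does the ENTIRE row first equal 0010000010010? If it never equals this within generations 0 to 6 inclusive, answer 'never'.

Answer: never

Derivation:
Gen 0: 1010011101100
Gen 1 (rule 75): 0000110101101
Gen 2 (rule 169): 1110101011010
Gen 3 (rule 225): 0111010101100
Gen 4 (rule 75): 1101000001101
Gen 5 (rule 169): 1010011101010
Gen 6 (rule 225): 0100001110100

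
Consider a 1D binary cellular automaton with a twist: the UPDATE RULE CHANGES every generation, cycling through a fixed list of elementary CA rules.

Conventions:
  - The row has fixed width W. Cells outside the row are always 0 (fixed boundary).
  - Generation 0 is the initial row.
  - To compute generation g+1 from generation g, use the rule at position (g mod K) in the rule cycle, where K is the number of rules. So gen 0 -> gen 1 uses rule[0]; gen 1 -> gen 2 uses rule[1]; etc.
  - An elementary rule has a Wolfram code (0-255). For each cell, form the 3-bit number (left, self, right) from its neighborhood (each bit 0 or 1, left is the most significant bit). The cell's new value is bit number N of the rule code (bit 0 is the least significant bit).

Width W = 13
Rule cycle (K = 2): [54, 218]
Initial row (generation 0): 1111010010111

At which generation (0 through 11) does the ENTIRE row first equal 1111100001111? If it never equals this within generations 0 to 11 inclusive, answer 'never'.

Answer: 5

Derivation:
Gen 0: 1111010010111
Gen 1 (rule 54): 0000111111000
Gen 2 (rule 218): 0001111111100
Gen 3 (rule 54): 0010000000010
Gen 4 (rule 218): 0101000000101
Gen 5 (rule 54): 1111100001111
Gen 6 (rule 218): 1111110011111
Gen 7 (rule 54): 0000001100000
Gen 8 (rule 218): 0000011110000
Gen 9 (rule 54): 0000100001000
Gen 10 (rule 218): 0001010010100
Gen 11 (rule 54): 0011111111110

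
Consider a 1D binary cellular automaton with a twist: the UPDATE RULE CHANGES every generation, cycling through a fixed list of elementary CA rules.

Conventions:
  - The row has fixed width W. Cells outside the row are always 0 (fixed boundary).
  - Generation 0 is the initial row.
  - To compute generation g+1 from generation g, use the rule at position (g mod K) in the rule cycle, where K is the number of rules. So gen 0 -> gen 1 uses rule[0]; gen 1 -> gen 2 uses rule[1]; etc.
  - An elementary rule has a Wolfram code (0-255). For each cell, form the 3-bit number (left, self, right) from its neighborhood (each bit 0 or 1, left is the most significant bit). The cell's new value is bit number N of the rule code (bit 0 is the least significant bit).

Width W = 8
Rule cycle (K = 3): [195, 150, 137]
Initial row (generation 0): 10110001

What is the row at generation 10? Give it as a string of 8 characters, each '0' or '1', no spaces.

Gen 0: 10110001
Gen 1 (rule 195): 00010110
Gen 2 (rule 150): 00110001
Gen 3 (rule 137): 10100100
Gen 4 (rule 195): 00001001
Gen 5 (rule 150): 00011111
Gen 6 (rule 137): 11011110
Gen 7 (rule 195): 01001110
Gen 8 (rule 150): 11110101
Gen 9 (rule 137): 11100000
Gen 10 (rule 195): 01101111

Answer: 01101111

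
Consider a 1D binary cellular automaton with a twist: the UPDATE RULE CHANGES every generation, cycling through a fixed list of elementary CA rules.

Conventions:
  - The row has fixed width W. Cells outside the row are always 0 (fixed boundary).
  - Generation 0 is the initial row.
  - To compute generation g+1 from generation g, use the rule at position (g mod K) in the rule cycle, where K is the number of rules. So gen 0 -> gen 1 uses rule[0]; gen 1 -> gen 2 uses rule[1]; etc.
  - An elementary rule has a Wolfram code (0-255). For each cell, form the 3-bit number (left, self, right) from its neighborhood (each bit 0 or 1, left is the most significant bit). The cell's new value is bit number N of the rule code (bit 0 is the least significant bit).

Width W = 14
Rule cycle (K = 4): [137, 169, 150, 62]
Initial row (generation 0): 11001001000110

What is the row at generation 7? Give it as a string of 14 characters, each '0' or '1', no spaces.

Gen 0: 11001001000110
Gen 1 (rule 137): 10000000010100
Gen 2 (rule 169): 00111111001001
Gen 3 (rule 150): 01011110111111
Gen 4 (rule 62): 11110001100000
Gen 5 (rule 137): 11100101001111
Gen 6 (rule 169): 11000010001110
Gen 7 (rule 150): 00100111010101

Answer: 00100111010101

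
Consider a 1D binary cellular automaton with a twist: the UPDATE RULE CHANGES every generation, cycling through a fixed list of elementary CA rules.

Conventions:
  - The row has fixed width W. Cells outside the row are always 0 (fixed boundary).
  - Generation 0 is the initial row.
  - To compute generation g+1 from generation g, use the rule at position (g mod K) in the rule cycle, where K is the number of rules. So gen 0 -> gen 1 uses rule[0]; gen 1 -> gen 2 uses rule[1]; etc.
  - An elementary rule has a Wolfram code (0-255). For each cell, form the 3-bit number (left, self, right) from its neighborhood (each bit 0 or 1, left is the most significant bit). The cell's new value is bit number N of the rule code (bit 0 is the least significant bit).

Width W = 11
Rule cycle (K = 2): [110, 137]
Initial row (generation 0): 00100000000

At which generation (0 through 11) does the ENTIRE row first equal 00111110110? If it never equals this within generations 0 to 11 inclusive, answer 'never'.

Gen 0: 00100000000
Gen 1 (rule 110): 01100000000
Gen 2 (rule 137): 01001111111
Gen 3 (rule 110): 11011000001
Gen 4 (rule 137): 10010011100
Gen 5 (rule 110): 10110110100
Gen 6 (rule 137): 00100100001
Gen 7 (rule 110): 01101100011
Gen 8 (rule 137): 01001001010
Gen 9 (rule 110): 11011011110
Gen 10 (rule 137): 10010011100
Gen 11 (rule 110): 10110110100

Answer: never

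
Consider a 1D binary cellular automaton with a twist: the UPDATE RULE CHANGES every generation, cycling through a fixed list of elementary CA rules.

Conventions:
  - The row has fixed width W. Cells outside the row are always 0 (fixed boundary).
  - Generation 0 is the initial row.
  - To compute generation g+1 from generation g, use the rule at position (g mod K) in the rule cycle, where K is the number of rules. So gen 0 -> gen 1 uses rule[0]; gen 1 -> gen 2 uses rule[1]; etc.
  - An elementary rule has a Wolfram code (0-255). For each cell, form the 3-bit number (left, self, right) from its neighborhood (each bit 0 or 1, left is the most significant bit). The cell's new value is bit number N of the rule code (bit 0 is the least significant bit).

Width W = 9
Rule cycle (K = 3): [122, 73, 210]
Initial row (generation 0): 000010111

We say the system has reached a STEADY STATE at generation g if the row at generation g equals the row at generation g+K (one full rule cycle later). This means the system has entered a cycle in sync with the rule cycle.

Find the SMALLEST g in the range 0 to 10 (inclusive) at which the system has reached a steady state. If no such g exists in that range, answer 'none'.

Answer: 4

Derivation:
Gen 0: 000010111
Gen 1 (rule 122): 000101101
Gen 2 (rule 73): 110001100
Gen 3 (rule 210): 011010110
Gen 4 (rule 122): 111101111
Gen 5 (rule 73): 100101001
Gen 6 (rule 210): 011000110
Gen 7 (rule 122): 111101111
Gen 8 (rule 73): 100101001
Gen 9 (rule 210): 011000110
Gen 10 (rule 122): 111101111
Gen 11 (rule 73): 100101001
Gen 12 (rule 210): 011000110
Gen 13 (rule 122): 111101111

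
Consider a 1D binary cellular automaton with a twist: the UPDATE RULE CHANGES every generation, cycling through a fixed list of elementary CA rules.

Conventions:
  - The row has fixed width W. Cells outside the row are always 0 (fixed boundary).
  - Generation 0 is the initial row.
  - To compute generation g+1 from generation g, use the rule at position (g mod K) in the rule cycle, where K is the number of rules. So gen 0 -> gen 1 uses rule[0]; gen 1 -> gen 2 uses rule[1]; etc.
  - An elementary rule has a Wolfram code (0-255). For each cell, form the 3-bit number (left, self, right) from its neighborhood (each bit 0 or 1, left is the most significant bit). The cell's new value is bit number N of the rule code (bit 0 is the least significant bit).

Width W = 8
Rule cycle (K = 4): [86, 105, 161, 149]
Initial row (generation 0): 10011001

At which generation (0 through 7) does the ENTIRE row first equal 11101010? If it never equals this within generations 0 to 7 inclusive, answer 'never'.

Gen 0: 10011001
Gen 1 (rule 86): 11101111
Gen 2 (rule 105): 10111001
Gen 3 (rule 161): 01010000
Gen 4 (rule 149): 01011111
Gen 5 (rule 86): 11000001
Gen 6 (rule 105): 11011100
Gen 7 (rule 161): 00101001

Answer: never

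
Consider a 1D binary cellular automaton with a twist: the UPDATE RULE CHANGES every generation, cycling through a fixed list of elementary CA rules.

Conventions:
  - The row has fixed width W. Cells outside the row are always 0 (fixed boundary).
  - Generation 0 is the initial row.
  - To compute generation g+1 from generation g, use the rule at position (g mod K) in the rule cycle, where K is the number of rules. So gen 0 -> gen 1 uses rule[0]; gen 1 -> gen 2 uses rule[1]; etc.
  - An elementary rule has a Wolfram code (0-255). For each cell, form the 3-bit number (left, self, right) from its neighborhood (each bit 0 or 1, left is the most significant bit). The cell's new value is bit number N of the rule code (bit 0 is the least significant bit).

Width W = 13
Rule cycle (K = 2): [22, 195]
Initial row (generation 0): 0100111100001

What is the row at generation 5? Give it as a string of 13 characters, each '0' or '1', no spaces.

Answer: 0100000000010

Derivation:
Gen 0: 0100111100001
Gen 1 (rule 22): 1111000010011
Gen 2 (rule 195): 0111011100101
Gen 3 (rule 22): 1000000011101
Gen 4 (rule 195): 0011111101100
Gen 5 (rule 22): 0100000000010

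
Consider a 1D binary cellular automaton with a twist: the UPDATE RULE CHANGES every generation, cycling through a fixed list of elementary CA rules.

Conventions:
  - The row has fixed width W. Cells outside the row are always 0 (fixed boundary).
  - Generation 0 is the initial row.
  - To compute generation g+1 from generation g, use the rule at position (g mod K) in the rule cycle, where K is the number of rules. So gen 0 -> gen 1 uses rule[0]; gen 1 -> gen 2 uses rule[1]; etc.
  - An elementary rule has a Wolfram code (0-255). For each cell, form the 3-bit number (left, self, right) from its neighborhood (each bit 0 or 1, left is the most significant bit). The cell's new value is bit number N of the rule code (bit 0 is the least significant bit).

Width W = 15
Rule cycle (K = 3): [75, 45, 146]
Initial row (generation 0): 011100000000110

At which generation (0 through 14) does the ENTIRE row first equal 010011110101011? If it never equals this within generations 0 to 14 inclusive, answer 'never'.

Gen 0: 011100000000110
Gen 1 (rule 75): 110101111111110
Gen 2 (rule 45): 101111000000000
Gen 3 (rule 146): 000110100000000
Gen 4 (rule 75): 111110001111111
Gen 5 (rule 45): 100000101000000
Gen 6 (rule 146): 010001000100000
Gen 7 (rule 75): 100110011001111
Gen 8 (rule 45): 100100010001000
Gen 9 (rule 146): 011010101010100
Gen 10 (rule 75): 111000000000001
Gen 11 (rule 45): 100011111111101
Gen 12 (rule 146): 010101111111000
Gen 13 (rule 75): 100001000001011
Gen 14 (rule 45): 101101011101110

Answer: never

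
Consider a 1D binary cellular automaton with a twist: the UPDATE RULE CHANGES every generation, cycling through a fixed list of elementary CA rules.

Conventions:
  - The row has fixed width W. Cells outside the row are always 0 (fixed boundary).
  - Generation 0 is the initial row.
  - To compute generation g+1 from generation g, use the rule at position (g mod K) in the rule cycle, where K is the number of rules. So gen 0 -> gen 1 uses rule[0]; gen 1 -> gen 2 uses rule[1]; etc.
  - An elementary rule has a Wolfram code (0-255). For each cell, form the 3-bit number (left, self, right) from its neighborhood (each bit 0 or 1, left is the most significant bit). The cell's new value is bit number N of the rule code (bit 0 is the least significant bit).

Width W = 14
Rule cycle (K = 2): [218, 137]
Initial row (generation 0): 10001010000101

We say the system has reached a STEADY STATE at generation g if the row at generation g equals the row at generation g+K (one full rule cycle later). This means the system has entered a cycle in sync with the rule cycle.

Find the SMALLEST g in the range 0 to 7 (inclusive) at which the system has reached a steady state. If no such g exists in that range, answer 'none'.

Gen 0: 10001010000101
Gen 1 (rule 218): 01010001001000
Gen 2 (rule 137): 00000100000011
Gen 3 (rule 218): 00001010000111
Gen 4 (rule 137): 11100000110110
Gen 5 (rule 218): 11110001110111
Gen 6 (rule 137): 11100101100110
Gen 7 (rule 218): 11111001111111
Gen 8 (rule 137): 11110001111110
Gen 9 (rule 218): 11111011111111

Answer: none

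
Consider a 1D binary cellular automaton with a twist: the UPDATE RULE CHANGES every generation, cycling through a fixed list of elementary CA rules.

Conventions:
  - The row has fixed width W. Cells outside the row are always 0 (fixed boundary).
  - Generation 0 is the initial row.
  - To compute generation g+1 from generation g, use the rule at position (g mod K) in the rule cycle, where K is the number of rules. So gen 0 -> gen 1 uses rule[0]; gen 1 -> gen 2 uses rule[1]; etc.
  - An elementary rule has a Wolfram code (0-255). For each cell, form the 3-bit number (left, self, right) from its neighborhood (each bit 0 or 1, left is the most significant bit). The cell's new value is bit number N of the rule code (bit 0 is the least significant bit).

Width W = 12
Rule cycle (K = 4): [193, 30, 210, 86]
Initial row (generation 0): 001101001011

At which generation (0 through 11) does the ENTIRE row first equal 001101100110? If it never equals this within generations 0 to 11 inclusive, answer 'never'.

Answer: never

Derivation:
Gen 0: 001101001011
Gen 1 (rule 193): 100100000001
Gen 2 (rule 30): 111110000011
Gen 3 (rule 210): 011111000101
Gen 4 (rule 86): 100001101101
Gen 5 (rule 193): 001100100100
Gen 6 (rule 30): 011011111110
Gen 7 (rule 210): 101001111111
Gen 8 (rule 86): 101110000001
Gen 9 (rule 193): 000110111100
Gen 10 (rule 30): 001100100010
Gen 11 (rule 210): 010111010101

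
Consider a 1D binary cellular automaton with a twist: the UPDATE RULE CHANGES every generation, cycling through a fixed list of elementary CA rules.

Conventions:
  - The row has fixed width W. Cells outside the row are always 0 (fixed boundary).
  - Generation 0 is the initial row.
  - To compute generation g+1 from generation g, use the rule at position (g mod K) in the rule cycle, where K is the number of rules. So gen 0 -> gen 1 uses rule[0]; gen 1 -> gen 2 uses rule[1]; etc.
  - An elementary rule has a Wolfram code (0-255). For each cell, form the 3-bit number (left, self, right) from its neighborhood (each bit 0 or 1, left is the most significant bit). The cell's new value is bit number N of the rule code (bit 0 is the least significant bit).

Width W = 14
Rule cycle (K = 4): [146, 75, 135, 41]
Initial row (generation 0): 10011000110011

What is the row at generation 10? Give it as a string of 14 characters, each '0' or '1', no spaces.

Gen 0: 10011000110011
Gen 1 (rule 146): 01100101001100
Gen 2 (rule 75): 11101000011101
Gen 3 (rule 135): 01001011101001
Gen 4 (rule 41): 00000110010000
Gen 5 (rule 146): 00001001101000
Gen 6 (rule 75): 11110011100011
Gen 7 (rule 135): 01100101001100
Gen 8 (rule 41): 01000010001001
Gen 9 (rule 146): 10100101010110
Gen 10 (rule 75): 00001000000110

Answer: 00001000000110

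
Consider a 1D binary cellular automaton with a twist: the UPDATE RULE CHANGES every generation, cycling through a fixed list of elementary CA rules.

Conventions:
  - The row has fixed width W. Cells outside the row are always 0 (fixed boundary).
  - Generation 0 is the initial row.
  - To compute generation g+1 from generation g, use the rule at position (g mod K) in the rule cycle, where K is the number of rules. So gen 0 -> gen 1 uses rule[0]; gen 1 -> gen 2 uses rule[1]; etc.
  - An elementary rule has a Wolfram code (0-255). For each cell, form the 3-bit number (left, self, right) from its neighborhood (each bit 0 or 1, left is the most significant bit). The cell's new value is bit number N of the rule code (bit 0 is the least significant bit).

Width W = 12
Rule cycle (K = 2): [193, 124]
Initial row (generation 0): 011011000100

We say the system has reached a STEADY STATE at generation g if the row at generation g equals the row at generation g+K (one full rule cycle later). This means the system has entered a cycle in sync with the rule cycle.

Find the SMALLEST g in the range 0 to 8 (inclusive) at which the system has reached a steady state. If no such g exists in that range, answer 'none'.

Gen 0: 011011000100
Gen 1 (rule 193): 001001010001
Gen 2 (rule 124): 001101111001
Gen 3 (rule 193): 100100111000
Gen 4 (rule 124): 110110101100
Gen 5 (rule 193): 010010000101
Gen 6 (rule 124): 011011000111
Gen 7 (rule 193): 001001010011
Gen 8 (rule 124): 001101111011
Gen 9 (rule 193): 100100111001
Gen 10 (rule 124): 110110101101

Answer: none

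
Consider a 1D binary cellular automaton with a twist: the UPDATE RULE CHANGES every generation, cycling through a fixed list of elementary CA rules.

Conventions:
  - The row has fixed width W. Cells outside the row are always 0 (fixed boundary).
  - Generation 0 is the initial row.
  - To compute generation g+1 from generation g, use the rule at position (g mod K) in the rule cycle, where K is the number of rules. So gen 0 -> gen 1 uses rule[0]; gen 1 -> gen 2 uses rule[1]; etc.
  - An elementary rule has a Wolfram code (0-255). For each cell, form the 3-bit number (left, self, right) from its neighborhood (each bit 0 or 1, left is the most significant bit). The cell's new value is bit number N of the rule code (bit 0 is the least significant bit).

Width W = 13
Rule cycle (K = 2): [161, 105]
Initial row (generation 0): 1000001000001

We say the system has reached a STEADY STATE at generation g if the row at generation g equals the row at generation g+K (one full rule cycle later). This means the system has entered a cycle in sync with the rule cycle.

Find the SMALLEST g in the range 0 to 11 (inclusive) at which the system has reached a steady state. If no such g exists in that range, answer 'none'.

Gen 0: 1000001000001
Gen 1 (rule 161): 0011100011100
Gen 2 (rule 105): 1010101010101
Gen 3 (rule 161): 0101010101010
Gen 4 (rule 105): 0010101010100
Gen 5 (rule 161): 1001010101001
Gen 6 (rule 105): 0000101010000
Gen 7 (rule 161): 1110010100111
Gen 8 (rule 105): 1010001000101
Gen 9 (rule 161): 0100100010010
Gen 10 (rule 105): 0000001000000
Gen 11 (rule 161): 1111100011111
Gen 12 (rule 105): 1000101010001
Gen 13 (rule 161): 0010010100100

Answer: none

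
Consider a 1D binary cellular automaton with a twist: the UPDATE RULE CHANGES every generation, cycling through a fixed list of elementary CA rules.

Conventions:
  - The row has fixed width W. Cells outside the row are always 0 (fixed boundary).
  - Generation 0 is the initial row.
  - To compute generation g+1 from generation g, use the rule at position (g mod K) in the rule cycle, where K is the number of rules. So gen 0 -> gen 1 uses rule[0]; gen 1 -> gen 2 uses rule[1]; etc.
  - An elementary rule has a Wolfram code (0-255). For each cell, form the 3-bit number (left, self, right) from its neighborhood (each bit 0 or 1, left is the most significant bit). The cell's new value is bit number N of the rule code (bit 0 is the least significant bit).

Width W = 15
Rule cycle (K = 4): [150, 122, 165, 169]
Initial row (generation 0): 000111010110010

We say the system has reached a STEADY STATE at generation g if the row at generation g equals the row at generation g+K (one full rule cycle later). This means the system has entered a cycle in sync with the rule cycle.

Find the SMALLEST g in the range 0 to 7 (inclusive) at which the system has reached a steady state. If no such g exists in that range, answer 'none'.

Answer: none

Derivation:
Gen 0: 000111010110010
Gen 1 (rule 150): 001010010001111
Gen 2 (rule 122): 010101101011001
Gen 3 (rule 165): 011110011100001
Gen 4 (rule 169): 011100011001100
Gen 5 (rule 150): 101010100110010
Gen 6 (rule 122): 010101011111101
Gen 7 (rule 165): 011111101111011
Gen 8 (rule 169): 011111011110110
Gen 9 (rule 150): 101110001100001
Gen 10 (rule 122): 011011011110010
Gen 11 (rule 165): 000100101100010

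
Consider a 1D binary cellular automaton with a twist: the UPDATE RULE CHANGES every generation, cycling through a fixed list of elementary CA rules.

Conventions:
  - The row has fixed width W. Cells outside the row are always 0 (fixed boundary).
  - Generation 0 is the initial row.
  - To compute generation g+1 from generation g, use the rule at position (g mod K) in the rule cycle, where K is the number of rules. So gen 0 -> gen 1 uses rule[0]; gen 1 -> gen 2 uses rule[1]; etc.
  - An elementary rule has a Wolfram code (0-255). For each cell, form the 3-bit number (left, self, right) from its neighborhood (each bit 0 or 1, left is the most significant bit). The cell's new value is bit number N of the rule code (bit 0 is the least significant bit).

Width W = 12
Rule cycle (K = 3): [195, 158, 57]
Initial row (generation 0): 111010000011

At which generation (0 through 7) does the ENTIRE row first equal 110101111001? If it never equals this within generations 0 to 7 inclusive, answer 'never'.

Gen 0: 111010000011
Gen 1 (rule 195): 011000111101
Gen 2 (rule 158): 110101111001
Gen 3 (rule 57): 101011000100
Gen 4 (rule 195): 000001011001
Gen 5 (rule 158): 000011010111
Gen 6 (rule 57): 111010101100
Gen 7 (rule 195): 011000000101

Answer: 2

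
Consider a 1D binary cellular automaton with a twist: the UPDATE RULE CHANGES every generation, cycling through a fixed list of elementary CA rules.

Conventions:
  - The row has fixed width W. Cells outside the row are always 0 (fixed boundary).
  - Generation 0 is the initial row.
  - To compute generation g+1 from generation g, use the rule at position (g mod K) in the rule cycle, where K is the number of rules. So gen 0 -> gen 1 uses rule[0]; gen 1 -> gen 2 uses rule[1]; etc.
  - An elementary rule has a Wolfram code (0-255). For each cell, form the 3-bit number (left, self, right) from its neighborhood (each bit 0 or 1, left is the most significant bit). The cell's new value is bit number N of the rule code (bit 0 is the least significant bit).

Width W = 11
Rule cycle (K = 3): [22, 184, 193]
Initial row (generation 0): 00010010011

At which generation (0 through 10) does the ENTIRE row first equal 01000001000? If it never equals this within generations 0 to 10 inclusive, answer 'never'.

Gen 0: 00010010011
Gen 1 (rule 22): 00111111100
Gen 2 (rule 184): 00111111010
Gen 3 (rule 193): 10011111000
Gen 4 (rule 22): 11100000100
Gen 5 (rule 184): 11010000010
Gen 6 (rule 193): 01000111000
Gen 7 (rule 22): 11101000100
Gen 8 (rule 184): 11010100010
Gen 9 (rule 193): 01000001000
Gen 10 (rule 22): 11100011100

Answer: 9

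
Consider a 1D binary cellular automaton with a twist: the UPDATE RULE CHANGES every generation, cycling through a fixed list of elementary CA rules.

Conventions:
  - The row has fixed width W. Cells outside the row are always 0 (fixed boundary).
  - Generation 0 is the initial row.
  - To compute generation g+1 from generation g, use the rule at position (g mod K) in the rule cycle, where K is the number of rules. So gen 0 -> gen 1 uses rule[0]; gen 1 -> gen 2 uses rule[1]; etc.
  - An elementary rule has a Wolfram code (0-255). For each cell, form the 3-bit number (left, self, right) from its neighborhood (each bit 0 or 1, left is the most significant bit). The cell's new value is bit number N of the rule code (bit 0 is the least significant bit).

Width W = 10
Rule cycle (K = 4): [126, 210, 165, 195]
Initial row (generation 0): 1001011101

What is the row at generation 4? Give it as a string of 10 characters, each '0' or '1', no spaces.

Gen 0: 1001011101
Gen 1 (rule 126): 1111110111
Gen 2 (rule 210): 0111110011
Gen 3 (rule 165): 0011100000
Gen 4 (rule 195): 1101101111

Answer: 1101101111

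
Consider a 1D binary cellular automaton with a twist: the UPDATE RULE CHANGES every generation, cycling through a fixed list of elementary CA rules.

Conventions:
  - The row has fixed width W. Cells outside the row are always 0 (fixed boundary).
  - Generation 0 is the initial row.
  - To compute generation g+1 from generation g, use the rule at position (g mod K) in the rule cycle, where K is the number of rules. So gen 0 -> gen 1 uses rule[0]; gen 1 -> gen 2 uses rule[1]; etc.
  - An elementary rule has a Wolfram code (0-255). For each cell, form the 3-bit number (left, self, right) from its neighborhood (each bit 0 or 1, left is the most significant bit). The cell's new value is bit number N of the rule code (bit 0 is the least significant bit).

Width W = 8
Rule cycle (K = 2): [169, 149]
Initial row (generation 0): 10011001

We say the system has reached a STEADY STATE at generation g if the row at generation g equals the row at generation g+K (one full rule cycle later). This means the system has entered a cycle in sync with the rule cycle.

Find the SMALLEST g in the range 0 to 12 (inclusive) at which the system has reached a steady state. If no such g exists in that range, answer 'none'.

Answer: 6

Derivation:
Gen 0: 10011001
Gen 1 (rule 169): 00010000
Gen 2 (rule 149): 11011111
Gen 3 (rule 169): 10111110
Gen 4 (rule 149): 10011101
Gen 5 (rule 169): 00011010
Gen 6 (rule 149): 11000011
Gen 7 (rule 169): 10011010
Gen 8 (rule 149): 11000011
Gen 9 (rule 169): 10011010
Gen 10 (rule 149): 11000011
Gen 11 (rule 169): 10011010
Gen 12 (rule 149): 11000011
Gen 13 (rule 169): 10011010
Gen 14 (rule 149): 11000011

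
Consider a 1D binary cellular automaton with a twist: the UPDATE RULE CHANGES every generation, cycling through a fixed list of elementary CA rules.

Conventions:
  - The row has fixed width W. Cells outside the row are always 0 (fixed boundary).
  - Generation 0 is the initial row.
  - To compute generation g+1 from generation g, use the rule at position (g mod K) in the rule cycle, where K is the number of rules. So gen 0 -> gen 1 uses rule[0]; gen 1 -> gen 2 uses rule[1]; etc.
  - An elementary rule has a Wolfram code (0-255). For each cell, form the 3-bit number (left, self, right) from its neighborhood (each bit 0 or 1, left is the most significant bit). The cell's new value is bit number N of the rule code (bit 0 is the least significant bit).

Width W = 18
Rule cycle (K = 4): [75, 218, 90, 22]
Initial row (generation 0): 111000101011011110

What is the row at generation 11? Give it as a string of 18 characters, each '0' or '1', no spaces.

Gen 0: 111000101011011110
Gen 1 (rule 75): 101011000011010010
Gen 2 (rule 218): 000011100111001101
Gen 3 (rule 90): 000110111101111100
Gen 4 (rule 22): 001000000000000010
Gen 5 (rule 75): 110011111111111100
Gen 6 (rule 218): 111111111111111110
Gen 7 (rule 90): 100000000000000011
Gen 8 (rule 22): 110000000000000100
Gen 9 (rule 75): 110111111111111001
Gen 10 (rule 218): 110111111111111110
Gen 11 (rule 90): 110100000000000011

Answer: 110100000000000011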